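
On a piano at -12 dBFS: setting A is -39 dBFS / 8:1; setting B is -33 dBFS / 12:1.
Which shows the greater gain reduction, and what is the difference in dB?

A, by 4.375 dB

A: 27 dB over, compressed to 3.375 dB over, so 23.625 dB of GR.
B: 21 dB over, compressed to 1.75 dB over, so 19.25 dB of GR.
Difference: 4.375 dB in favour of A.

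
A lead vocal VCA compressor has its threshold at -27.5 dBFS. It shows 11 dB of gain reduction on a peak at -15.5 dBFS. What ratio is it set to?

12:1

Input overshoot = -15.5 − (-27.5) = 12 dB.
Output overshoot = 12 − 11 = 1 dB.
Ratio = input overshoot / output overshoot = 12 / 1 = 12.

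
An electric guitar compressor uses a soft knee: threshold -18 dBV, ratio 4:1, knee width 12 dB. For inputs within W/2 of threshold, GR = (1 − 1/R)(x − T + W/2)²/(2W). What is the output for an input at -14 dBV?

x − T + W/2 = -14 − (-18) + 6 = 10.
GR = (1 − 1/4) × 10² / 24 = 0.75 × 100 / 24 = 3.125 dB.
Output = -14 − 3.125 = -17.125 dBV.

-17.125 dBV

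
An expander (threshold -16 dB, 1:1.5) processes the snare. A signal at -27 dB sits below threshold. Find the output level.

-32.5 dB

The input is 11 dB below the -16 dB threshold.
A 1:1.5 expander multiplies undershoot by 1.5: 11 × 1.5 = 16.5 dB below threshold.
Output = -16 − 16.5 = -32.5 dB.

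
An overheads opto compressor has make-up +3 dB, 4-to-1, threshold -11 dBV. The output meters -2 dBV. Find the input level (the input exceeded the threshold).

Before make-up, the level was -2 − 3 = -5 dBV.
That's 6 dB above the -11 dBV threshold.
Before 4:1 compression the overshoot was 6 × 4 = 24 dB, so input = -11 + 24 = 13 dBV.

13 dBV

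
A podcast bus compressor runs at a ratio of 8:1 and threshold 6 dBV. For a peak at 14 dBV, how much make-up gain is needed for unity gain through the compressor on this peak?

Without make-up, output = threshold + overshoot/8 = 6 + 1 = 7 dBV.
Gap to target: 7 dB.

7 dB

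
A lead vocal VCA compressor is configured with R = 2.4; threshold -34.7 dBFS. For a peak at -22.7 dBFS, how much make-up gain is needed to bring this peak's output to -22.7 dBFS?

Without make-up, output = threshold + overshoot/2.4 = -34.7 + 5 = -29.7 dBFS.
Gap to target: 7 dB.

7 dB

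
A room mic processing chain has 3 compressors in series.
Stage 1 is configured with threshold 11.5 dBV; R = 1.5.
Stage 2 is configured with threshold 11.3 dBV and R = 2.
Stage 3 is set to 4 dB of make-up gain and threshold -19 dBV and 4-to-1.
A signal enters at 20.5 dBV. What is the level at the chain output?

Stage 1: 9 dB above 11.5 dBV, reduced 1.5:1 to 6 dB above → 17.5 dBV.
Stage 2: 17.5 dBV is 6.2 dB over 11.3 dBV; at 2:1 that becomes 3.1 dB over, giving 14.4 dBV.
Stage 3: 33.4 dB above -19 dBV, reduced 4:1 to 8.35 dB above → -10.65 dBV; +4 dB make-up → -6.65 dBV.

-6.65 dBV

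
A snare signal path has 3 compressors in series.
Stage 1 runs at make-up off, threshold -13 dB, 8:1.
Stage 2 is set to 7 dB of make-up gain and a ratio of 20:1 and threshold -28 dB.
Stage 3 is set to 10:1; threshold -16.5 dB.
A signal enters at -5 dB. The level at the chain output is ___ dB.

Stage 1: 8 dB above -13 dB, reduced 8:1 to 1 dB above → -12 dB.
Stage 2: 16 dB above -28 dB, reduced 20:1 to 0.8 dB above → -27.2 dB; +7 dB make-up → -20.2 dB.
Stage 3: -20.2 dB ≤ -16.5 dB, so stage 3 doesn't engage; output -20.2 dB.

-20.2 dB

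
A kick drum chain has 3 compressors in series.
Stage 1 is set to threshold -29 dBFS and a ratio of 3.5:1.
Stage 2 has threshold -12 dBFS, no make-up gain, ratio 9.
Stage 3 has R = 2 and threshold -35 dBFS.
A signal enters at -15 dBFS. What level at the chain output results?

Stage 1: -15 dBFS is 14 dB over -29 dBFS; at 3.5:1 that becomes 4 dB over, giving -25 dBFS.
Stage 2: -25 dBFS ≤ -12 dBFS, so stage 2 doesn't engage; output -25 dBFS.
Stage 3: -25 dBFS is 10 dB over -35 dBFS; at 2:1 that becomes 5 dB over, giving -30 dBFS.

-30 dBFS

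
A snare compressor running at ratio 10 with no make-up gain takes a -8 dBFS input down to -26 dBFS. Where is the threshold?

-28 dBFS

Input is 20 dB above T (since output overshoot × R = input overshoot: (-26 − T)·10 = -8 − T gives T = -28 dBFS).
Check: -28 + (-8 − (-28))/10 = -28 + 2 = -26 dBFS. ✓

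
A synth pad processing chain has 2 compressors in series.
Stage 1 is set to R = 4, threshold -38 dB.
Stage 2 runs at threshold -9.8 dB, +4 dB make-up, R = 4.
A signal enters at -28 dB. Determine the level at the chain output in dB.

-31.5 dB

Stage 1: 10 dB above -38 dB, reduced 4:1 to 2.5 dB above → -35.5 dB.
Stage 2: below threshold (-35.5 ≤ -9.8); passes unchanged; make-up brings it to -31.5 dB.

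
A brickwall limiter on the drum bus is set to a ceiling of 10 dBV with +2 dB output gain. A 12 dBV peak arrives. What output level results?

12 dBV

The limiter clamps the peak to its 10 dBV ceiling.
Output gain then adds 2 dB: 10 + 2 = 12 dBV.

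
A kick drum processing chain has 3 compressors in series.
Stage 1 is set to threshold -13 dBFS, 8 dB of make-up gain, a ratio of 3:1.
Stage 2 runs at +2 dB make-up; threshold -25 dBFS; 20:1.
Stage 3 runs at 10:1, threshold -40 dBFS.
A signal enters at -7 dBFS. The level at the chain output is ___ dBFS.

Stage 1: overshoot 6 dB → 6/3 = 2 dB → -11 dBFS; +8 dB make-up → -3 dBFS.
Stage 2: -3 dBFS is 22 dB over -25 dBFS; at 20:1 that becomes 1.1 dB over, giving -23.9 dBFS; +2 dB make-up → -21.9 dBFS.
Stage 3: 18.1 dB above -40 dBFS, reduced 10:1 to 1.81 dB above → -38.19 dBFS.

-38.19 dBFS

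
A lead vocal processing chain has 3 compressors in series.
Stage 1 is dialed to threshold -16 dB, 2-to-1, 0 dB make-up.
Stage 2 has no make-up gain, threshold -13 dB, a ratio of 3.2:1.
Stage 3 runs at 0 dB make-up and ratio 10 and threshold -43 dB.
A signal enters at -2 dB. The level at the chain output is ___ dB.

-39.875 dB

Stage 1: overshoot 14 dB → 14/2 = 7 dB → -9 dB.
Stage 2: overshoot 4 dB → 4/3.2 = 1.25 dB → -11.75 dB.
Stage 3: 31.25 dB above -43 dB, reduced 10:1 to 3.125 dB above → -39.875 dB.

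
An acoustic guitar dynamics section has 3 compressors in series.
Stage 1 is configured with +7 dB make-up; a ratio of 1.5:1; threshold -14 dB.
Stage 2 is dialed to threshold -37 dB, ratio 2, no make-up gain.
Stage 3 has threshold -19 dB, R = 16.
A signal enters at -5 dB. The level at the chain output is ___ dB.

-19 dB

Stage 1: overshoot 9 dB → 9/1.5 = 6 dB → -8 dB; +7 dB make-up → -1 dB.
Stage 2: 36 dB above -37 dB, reduced 2:1 to 18 dB above → -19 dB.
Stage 3: below threshold (-19 ≤ -19); passes unchanged; output -19 dB.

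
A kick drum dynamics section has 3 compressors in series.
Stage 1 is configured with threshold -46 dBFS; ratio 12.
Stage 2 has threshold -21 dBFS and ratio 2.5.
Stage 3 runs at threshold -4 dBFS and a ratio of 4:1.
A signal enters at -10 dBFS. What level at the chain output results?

Stage 1: overshoot 36 dB → 36/12 = 3 dB → -43 dBFS.
Stage 2: -43 dBFS ≤ -21 dBFS, so stage 2 doesn't engage; output -43 dBFS.
Stage 3: -43 dBFS ≤ -4 dBFS, so stage 3 doesn't engage; output -43 dBFS.

-43 dBFS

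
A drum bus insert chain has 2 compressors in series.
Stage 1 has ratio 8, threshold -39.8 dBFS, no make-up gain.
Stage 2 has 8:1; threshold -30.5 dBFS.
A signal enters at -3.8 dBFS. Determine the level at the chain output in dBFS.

Stage 1: 36 dB above -39.8 dBFS, reduced 8:1 to 4.5 dB above → -35.3 dBFS.
Stage 2: below threshold (-35.3 ≤ -30.5); passes unchanged; output -35.3 dBFS.

-35.3 dBFS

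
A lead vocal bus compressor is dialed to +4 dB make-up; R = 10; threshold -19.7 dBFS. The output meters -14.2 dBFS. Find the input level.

Stripping the +4 dB make-up gives -18.2 dBFS at the gain stage.
The compressed level sits -18.2 − (-19.7) = 1.5 dB over threshold.
Before 10:1 compression the overshoot was 1.5 × 10 = 15 dB, so input = -19.7 + 15 = -4.7 dBFS.

-4.7 dBFS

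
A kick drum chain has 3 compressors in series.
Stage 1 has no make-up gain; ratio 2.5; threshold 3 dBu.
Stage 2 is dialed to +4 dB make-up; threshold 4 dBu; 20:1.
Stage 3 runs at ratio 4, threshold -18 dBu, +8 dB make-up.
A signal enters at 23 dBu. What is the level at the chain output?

Stage 1: 23 dBu is 20 dB over 3 dBu; at 2.5:1 that becomes 8 dB over, giving 11 dBu.
Stage 2: 11 dBu is 7 dB over 4 dBu; at 20:1 that becomes 0.35 dB over, giving 4.35 dBu; +4 dB make-up → 8.35 dBu.
Stage 3: 8.35 dBu is 26.35 dB over -18 dBu; at 4:1 that becomes 6.5875 dB over, giving -11.4125 dBu; +8 dB make-up → -3.4125 dBu.

-3.4125 dBu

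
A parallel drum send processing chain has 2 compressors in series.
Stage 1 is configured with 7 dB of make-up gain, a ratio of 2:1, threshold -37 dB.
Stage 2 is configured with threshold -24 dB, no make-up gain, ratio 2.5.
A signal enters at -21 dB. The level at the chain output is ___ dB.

Stage 1: -21 dB is 16 dB over -37 dB; at 2:1 that becomes 8 dB over, giving -29 dB; +7 dB make-up → -22 dB.
Stage 2: -22 dB is 2 dB over -24 dB; at 2.5:1 that becomes 0.8 dB over, giving -23.2 dB.

-23.2 dB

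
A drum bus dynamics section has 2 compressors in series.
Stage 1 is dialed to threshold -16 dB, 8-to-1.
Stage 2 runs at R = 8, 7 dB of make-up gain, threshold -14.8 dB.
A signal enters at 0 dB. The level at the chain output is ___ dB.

-7.7 dB

Stage 1: 16 dB above -16 dB, reduced 8:1 to 2 dB above → -14 dB.
Stage 2: overshoot 0.8 dB → 0.8/8 = 0.1 dB → -14.7 dB; +7 dB make-up → -7.7 dB.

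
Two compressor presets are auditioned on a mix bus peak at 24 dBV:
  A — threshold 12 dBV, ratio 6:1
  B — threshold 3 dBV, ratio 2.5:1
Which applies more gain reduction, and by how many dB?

A: overshoot 12 dB → output overshoot 2 dB → GR 10 dB.
B: overshoot 21 dB → output overshoot 8.4 dB → GR 12.6 dB.
B applies 2.6 dB more gain reduction.

B, by 2.6 dB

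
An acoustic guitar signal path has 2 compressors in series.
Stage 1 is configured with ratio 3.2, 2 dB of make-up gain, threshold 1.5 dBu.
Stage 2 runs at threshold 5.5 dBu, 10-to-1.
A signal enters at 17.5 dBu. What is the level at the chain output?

Stage 1: 16 dB above 1.5 dBu, reduced 3.2:1 to 5 dB above → 6.5 dBu; +2 dB make-up → 8.5 dBu.
Stage 2: 8.5 dBu is 3 dB over 5.5 dBu; at 10:1 that becomes 0.3 dB over, giving 5.8 dBu.

5.8 dBu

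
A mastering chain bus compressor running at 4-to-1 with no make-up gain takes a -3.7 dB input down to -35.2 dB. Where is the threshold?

Input is 42 dB above T (since output overshoot × R = input overshoot: (-35.2 − T)·4 = -3.7 − T gives T = -45.7 dB).
Check: -45.7 + (-3.7 − (-45.7))/4 = -45.7 + 10.5 = -35.2 dB. ✓

-45.7 dB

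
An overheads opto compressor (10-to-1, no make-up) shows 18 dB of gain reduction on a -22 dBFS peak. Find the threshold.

Gain reduction = -22 − (-40) = 18 dB; output overshoot = GR / (R − 1) = 18 / 9 = 2 dB.
Threshold = output − output overshoot = -40 − 2 = -42 dBFS.

-42 dBFS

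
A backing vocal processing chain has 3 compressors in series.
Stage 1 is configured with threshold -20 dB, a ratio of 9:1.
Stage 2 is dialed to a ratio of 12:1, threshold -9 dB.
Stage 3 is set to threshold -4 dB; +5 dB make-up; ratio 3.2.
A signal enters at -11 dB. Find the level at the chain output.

-14 dB

Stage 1: 9 dB above -20 dB, reduced 9:1 to 1 dB above → -19 dB.
Stage 2: -19 dB is at or below the -9 dB threshold — no compression; output -19 dB.
Stage 3: -19 dB is at or below the -4 dB threshold — no compression; make-up brings it to -14 dB.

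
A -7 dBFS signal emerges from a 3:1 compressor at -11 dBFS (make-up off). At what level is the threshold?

Let T be the threshold. Output overshoot = (input overshoot)/R, so -11 − T = (-7 − T)/3.
3·(-11 − T) = -7 − T → 2·T = -33 − (-7) = -26.
T = -26/2 = -13 dBFS.

-13 dBFS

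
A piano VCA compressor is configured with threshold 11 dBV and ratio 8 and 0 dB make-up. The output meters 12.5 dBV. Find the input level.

Post-compression overshoot = 12.5 − 11 = 1.5 dB.
Undo the ratio: input overshoot = 1.5 × 8 = 12 dB, giving input = 23 dBV.

23 dBV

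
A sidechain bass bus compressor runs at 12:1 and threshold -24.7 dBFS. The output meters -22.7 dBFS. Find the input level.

-0.7 dBFS

That's 2 dB above the -24.7 dBFS threshold.
Input overshoot = R × output overshoot = 24 dB → input = -24.7 + 24 = -0.7 dBFS.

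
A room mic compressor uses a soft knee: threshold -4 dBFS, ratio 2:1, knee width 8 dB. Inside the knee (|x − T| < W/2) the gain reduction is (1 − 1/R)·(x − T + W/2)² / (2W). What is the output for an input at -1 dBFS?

x − T + W/2 = -1 − (-4) + 4 = 7.
GR = (1 − 1/2) × 7² / 16 = 0.5 × 49 / 16 = 1.53125 dB.
Output = -1 − 1.53125 = -2.53125 dBFS.

-2.53125 dBFS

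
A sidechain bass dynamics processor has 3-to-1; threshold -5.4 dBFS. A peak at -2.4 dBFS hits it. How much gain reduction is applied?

The signal is 3 dB above threshold.
At 3:1, output sits 3/3 = 1 dB above threshold.
So the signal is attenuated by 3 − 1 = 2 dB.

2 dB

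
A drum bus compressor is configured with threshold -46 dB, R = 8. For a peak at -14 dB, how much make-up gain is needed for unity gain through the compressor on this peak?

28 dB

Without make-up, output = threshold + overshoot/8 = -46 + 4 = -42 dB.
Gap to target: 28 dB.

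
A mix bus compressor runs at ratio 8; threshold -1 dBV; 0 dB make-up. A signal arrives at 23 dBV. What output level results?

23 dBV sits 24 dB over threshold.
The 24 dB excess becomes 3 dB after 8:1 reduction.
Output = -1 + 3 = 2 dBV.

2 dBV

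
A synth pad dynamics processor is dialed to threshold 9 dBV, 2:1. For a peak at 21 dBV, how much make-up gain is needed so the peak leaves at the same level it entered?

The peak compresses to 9 + 12/2 = 15 dBV.
To reach 21 dBV requires 21 − 15 = 6 dB of make-up.

6 dB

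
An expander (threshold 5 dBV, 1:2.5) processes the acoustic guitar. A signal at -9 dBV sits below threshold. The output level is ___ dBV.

-30 dBV

Undershoot = 5 − (-9) = 14 dB.
At 1:2.5, that expands to 35 dB under threshold.
Output = 5 − 35 = -30 dBV.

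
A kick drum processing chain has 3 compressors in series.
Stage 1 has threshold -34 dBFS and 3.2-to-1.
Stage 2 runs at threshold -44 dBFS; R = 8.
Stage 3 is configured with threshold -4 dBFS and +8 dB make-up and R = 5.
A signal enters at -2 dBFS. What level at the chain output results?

-33.5 dBFS

Stage 1: overshoot 32 dB → 32/3.2 = 10 dB → -24 dBFS.
Stage 2: overshoot 20 dB → 20/8 = 2.5 dB → -41.5 dBFS.
Stage 3: below threshold (-41.5 ≤ -4); passes unchanged; make-up brings it to -33.5 dBFS.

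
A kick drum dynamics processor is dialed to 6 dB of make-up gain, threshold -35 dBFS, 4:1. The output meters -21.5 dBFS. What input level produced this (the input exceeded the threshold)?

-5 dBFS

Before make-up, the level was -21.5 − 6 = -27.5 dBFS.
The compressed level sits -27.5 − (-35) = 7.5 dB over threshold.
Before 4:1 compression the overshoot was 7.5 × 4 = 30 dB, so input = -35 + 30 = -5 dBFS.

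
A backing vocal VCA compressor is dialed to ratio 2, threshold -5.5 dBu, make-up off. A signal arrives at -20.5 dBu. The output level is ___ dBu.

-20.5 dBu

-20.5 dBu is 15 dB below the -5.5 dBu threshold, so no gain reduction is applied.
Output = input = -20.5 dBu.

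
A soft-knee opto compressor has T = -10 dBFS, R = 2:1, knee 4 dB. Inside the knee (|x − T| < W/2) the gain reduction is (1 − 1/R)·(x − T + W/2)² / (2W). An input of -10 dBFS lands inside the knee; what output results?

x − T + W/2 = -10 − (-10) + 2 = 2.
GR = (1 − 1/2) × 2² / 8 = 0.5 × 4 / 8 = 0.25 dB.
Output = -10 − 0.25 = -10.25 dBFS.

-10.25 dBFS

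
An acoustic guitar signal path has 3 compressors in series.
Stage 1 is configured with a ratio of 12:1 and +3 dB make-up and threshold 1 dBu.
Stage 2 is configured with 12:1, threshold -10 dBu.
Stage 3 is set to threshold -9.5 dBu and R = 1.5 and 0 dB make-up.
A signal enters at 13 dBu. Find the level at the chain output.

-9 dBu

Stage 1: overshoot 12 dB → 12/12 = 1 dB → 2 dBu; +3 dB make-up → 5 dBu.
Stage 2: 15 dB above -10 dBu, reduced 12:1 to 1.25 dB above → -8.75 dBu.
Stage 3: overshoot 0.75 dB → 0.75/1.5 = 0.5 dB → -9 dBu.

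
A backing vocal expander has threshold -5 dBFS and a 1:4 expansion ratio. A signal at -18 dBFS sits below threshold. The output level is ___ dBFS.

The input is 13 dB below the -5 dBFS threshold.
A 1:4 expander multiplies undershoot by 4: 13 × 4 = 52 dB below threshold.
Output = -5 − 52 = -57 dBFS.

-57 dBFS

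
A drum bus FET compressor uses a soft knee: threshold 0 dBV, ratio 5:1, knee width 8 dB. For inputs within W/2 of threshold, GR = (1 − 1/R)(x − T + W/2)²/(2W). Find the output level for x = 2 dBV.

x − T + W/2 = 2 − 0 + 4 = 6.
GR = (1 − 1/5) × 6² / 16 = 0.8 × 36 / 16 = 1.8 dB.
Output = 2 − 1.8 = 0.2 dBV.

0.2 dBV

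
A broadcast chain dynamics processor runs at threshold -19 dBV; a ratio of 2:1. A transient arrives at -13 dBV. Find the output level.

-13 dBV sits 6 dB over threshold.
2:1 compression reduces that to 6/2 = 3 dB over.
Output = -19 + 3 = -16 dBV.

-16 dBV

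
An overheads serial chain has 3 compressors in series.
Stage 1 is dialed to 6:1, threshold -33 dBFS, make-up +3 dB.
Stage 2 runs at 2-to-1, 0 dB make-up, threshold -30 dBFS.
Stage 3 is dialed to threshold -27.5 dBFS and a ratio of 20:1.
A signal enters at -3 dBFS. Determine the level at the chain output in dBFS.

-27.5 dBFS

Stage 1: 30 dB above -33 dBFS, reduced 6:1 to 5 dB above → -28 dBFS; +3 dB make-up → -25 dBFS.
Stage 2: 5 dB above -30 dBFS, reduced 2:1 to 2.5 dB above → -27.5 dBFS.
Stage 3: -27.5 dBFS ≤ -27.5 dBFS, so stage 3 doesn't engage; output -27.5 dBFS.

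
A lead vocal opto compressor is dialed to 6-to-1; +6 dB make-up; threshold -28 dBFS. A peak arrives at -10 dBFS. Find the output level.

The input is 18 dB above the -28 dBFS threshold.
At 6:1 the overshoot is divided by 6, leaving 3 dB above threshold.
So the level is -28 + 3 = -25 dBFS; make-up adds 6 dB, giving -19 dBFS.

-19 dBFS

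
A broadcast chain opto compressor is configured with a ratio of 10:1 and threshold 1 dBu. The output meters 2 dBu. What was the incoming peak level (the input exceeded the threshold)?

11 dBu

That's 1 dB above the 1 dBu threshold.
Undo the ratio: input overshoot = 1 × 10 = 10 dB, giving input = 11 dBu.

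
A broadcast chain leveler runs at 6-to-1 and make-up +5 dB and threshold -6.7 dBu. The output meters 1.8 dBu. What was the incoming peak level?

14.3 dBu

Remove make-up: 1.8 − 5 = -3.2 dBu.
The compressed level sits -3.2 − (-6.7) = 3.5 dB over threshold.
Before 6:1 compression the overshoot was 3.5 × 6 = 21 dB, so input = -6.7 + 21 = 14.3 dBu.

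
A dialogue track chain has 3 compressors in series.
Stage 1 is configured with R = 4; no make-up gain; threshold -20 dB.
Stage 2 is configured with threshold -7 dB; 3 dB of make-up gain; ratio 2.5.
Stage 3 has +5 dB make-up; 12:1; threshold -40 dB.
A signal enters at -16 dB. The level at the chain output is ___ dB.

-33 dB

Stage 1: 4 dB above -20 dB, reduced 4:1 to 1 dB above → -19 dB.
Stage 2: below threshold (-19 ≤ -7); passes unchanged; make-up brings it to -16 dB.
Stage 3: overshoot 24 dB → 24/12 = 2 dB → -38 dB; +5 dB make-up → -33 dB.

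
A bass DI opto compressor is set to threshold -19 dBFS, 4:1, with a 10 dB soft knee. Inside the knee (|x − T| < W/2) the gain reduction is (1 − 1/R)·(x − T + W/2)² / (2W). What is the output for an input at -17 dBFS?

x − T + W/2 = -17 − (-19) + 5 = 7.
GR = (1 − 1/4) × 7² / 20 = 0.75 × 49 / 20 = 1.8375 dB.
Output = -17 − 1.8375 = -18.8375 dBFS.

-18.8375 dBFS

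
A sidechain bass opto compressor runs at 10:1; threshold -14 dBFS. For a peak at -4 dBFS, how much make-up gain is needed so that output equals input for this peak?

Without make-up, output = threshold + overshoot/10 = -14 + 1 = -13 dBFS.
Gap to target: 9 dB.

9 dB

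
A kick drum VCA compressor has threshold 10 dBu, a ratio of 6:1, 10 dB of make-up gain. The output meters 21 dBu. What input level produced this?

Remove make-up: 21 − 10 = 11 dBu.
The compressed level sits 11 − 10 = 1 dB over threshold.
Before 6:1 compression the overshoot was 1 × 6 = 6 dB, so input = 10 + 6 = 16 dBu.

16 dBu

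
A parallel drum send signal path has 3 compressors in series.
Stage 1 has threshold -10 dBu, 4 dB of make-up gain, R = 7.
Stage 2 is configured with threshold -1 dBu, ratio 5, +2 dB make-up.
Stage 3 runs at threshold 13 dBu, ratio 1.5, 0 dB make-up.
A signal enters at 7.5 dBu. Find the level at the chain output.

-1.5 dBu

Stage 1: 7.5 dBu is 17.5 dB over -10 dBu; at 7:1 that becomes 2.5 dB over, giving -7.5 dBu; +4 dB make-up → -3.5 dBu.
Stage 2: -3.5 dBu is at or below the -1 dBu threshold — no compression; make-up brings it to -1.5 dBu.
Stage 3: below threshold (-1.5 ≤ 13); passes unchanged; output -1.5 dBu.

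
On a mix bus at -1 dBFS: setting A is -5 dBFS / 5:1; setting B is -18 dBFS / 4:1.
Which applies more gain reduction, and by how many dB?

B, by 9.55 dB

A: GR = 4 − 4/5 = 3.2 dB.
B: GR = 17 − 17/4 = 12.75 dB.
Difference: 9.55 dB in favour of B.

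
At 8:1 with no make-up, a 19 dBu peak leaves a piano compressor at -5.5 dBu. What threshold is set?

-9 dBu

Gain reduction = 19 − (-5.5) = 24.5 dB; output overshoot = GR / (R − 1) = 24.5 / 7 = 3.5 dB.
Threshold = output − output overshoot = -5.5 − 3.5 = -9 dBu.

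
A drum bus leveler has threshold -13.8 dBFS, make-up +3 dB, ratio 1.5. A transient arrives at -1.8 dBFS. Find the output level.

-1.8 dBFS sits 12 dB over threshold.
1.5:1 compression reduces that to 12/1.5 = 8 dB over.
That puts the output at -5.8 dBFS; make-up adds 3 dB, giving -2.8 dBFS.

-2.8 dBFS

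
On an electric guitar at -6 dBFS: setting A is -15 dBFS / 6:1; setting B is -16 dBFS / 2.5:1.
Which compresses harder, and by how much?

A, by 1.5 dB

A: 9 dB over, compressed to 1.5 dB over, so 7.5 dB of GR.
B: 10 dB over, compressed to 4 dB over, so 6 dB of GR.
A applies 1.5 dB more gain reduction.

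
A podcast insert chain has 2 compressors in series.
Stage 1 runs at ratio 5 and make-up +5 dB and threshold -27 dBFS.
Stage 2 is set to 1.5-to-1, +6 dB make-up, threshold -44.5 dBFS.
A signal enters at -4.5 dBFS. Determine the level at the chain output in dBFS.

-20.5 dBFS

Stage 1: 22.5 dB above -27 dBFS, reduced 5:1 to 4.5 dB above → -22.5 dBFS; +5 dB make-up → -17.5 dBFS.
Stage 2: 27 dB above -44.5 dBFS, reduced 1.5:1 to 18 dB above → -26.5 dBFS; +6 dB make-up → -20.5 dBFS.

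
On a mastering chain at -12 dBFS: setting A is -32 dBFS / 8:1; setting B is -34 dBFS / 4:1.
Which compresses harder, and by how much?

A: overshoot 20 dB → output overshoot 2.5 dB → GR 17.5 dB.
B: overshoot 22 dB → output overshoot 5.5 dB → GR 16.5 dB.
A applies 1 dB more gain reduction.

A, by 1 dB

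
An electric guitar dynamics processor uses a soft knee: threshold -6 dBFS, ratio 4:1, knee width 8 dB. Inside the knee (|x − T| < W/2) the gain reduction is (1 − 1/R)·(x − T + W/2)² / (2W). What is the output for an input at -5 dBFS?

x − T + W/2 = -5 − (-6) + 4 = 5.
GR = (1 − 1/4) × 5² / 16 = 0.75 × 25 / 16 = 1.171875 dB.
Output = -5 − 1.171875 = -6.171875 dBFS.

-6.171875 dBFS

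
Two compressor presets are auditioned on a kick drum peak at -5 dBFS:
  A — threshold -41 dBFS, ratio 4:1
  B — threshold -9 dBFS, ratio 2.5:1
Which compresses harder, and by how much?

A, by 24.6 dB

A: 36 dB over, compressed to 9 dB over, so 27 dB of GR.
B: 4 dB over, compressed to 1.6 dB over, so 2.4 dB of GR.
Difference: 24.6 dB in favour of A.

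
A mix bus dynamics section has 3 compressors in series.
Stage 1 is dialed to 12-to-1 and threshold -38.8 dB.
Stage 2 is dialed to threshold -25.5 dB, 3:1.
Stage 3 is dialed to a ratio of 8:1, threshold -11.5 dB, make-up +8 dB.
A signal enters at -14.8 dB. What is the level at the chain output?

Stage 1: -14.8 dB is 24 dB over -38.8 dB; at 12:1 that becomes 2 dB over, giving -36.8 dB.
Stage 2: -36.8 dB is at or below the -25.5 dB threshold — no compression; output -36.8 dB.
Stage 3: -36.8 dB ≤ -11.5 dB, so stage 3 doesn't engage; make-up brings it to -28.8 dB.

-28.8 dB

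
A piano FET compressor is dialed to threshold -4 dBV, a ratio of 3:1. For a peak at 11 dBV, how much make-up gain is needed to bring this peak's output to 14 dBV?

13 dB

Without make-up, output = threshold + overshoot/3 = -4 + 5 = 1 dBV.
Gap to target: 13 dB.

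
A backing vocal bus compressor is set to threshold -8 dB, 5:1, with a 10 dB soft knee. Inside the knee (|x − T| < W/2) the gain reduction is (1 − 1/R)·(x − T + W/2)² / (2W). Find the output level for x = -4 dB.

-7.24 dB

x − T + W/2 = -4 − (-8) + 5 = 9.
GR = (1 − 1/5) × 9² / 20 = 0.8 × 81 / 20 = 3.24 dB.
Output = -4 − 3.24 = -7.24 dB.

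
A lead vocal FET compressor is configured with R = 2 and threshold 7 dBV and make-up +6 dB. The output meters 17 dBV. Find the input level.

Remove make-up: 17 − 6 = 11 dBV.
The compressed level sits 11 − 7 = 4 dB over threshold.
Input overshoot = R × output overshoot = 8 dB → input = 7 + 8 = 15 dBV.

15 dBV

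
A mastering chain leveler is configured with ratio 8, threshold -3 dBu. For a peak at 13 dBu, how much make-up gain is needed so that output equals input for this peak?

The peak compresses to -3 + 16/8 = -1 dBu.
To reach 13 dBu requires 13 − (-1) = 14 dB of make-up.

14 dB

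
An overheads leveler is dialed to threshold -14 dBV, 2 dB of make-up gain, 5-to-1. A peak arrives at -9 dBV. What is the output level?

-11 dBV

The input is 5 dB above the -14 dBV threshold.
5:1 compression reduces that to 5/5 = 1 dB over.
So the level is -14 + 1 = -13 dBV; make-up adds 2 dB, giving -11 dBV.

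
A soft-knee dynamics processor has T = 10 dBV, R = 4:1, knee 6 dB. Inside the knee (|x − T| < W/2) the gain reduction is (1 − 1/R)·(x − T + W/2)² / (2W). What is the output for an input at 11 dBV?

x − T + W/2 = 11 − 10 + 3 = 4.
GR = (1 − 1/4) × 4² / 12 = 0.75 × 16 / 12 = 1 dB.
Output = 11 − 1 = 10 dBV.

10 dBV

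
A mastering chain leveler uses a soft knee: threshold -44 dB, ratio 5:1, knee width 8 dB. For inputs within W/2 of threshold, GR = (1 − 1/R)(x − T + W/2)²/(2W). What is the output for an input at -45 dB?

x − T + W/2 = -45 − (-44) + 4 = 3.
GR = (1 − 1/5) × 3² / 16 = 0.8 × 9 / 16 = 0.45 dB.
Output = -45 − 0.45 = -45.45 dB.

-45.45 dB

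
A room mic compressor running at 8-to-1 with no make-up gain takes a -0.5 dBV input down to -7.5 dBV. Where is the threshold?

-8.5 dBV

Let T be the threshold. Output overshoot = (input overshoot)/R, so -7.5 − T = (-0.5 − T)/8.
8·(-7.5 − T) = -0.5 − T → 7·T = -60 − (-0.5) = -59.5.
T = -59.5/7 = -8.5 dBV.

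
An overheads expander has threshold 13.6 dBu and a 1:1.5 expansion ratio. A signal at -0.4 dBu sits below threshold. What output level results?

The input is 14 dB below the 13.6 dBu threshold.
A 1:1.5 expander multiplies undershoot by 1.5: 14 × 1.5 = 21 dB below threshold.
Output = 13.6 − 21 = -7.4 dBu.

-7.4 dBu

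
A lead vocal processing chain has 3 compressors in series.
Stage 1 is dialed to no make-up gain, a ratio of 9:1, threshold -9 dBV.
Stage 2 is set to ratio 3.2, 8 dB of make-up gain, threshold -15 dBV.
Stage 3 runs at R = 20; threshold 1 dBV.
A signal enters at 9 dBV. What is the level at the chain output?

-4.5 dBV

Stage 1: 18 dB above -9 dBV, reduced 9:1 to 2 dB above → -7 dBV.
Stage 2: overshoot 8 dB → 8/3.2 = 2.5 dB → -12.5 dBV; +8 dB make-up → -4.5 dBV.
Stage 3: below threshold (-4.5 ≤ 1); passes unchanged; output -4.5 dBV.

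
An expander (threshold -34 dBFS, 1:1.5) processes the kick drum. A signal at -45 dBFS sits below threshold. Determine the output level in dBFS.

-50.5 dBFS

The input is 11 dB below the -34 dBFS threshold.
A 1:1.5 expander multiplies undershoot by 1.5: 11 × 1.5 = 16.5 dB below threshold.
Output = -34 − 16.5 = -50.5 dBFS.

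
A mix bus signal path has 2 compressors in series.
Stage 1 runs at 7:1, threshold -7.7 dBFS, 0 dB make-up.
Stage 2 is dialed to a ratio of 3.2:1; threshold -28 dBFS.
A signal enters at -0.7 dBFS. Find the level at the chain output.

-21.34375 dBFS

Stage 1: overshoot 7 dB → 7/7 = 1 dB → -6.7 dBFS.
Stage 2: -6.7 dBFS is 21.3 dB over -28 dBFS; at 3.2:1 that becomes 6.65625 dB over, giving -21.34375 dBFS.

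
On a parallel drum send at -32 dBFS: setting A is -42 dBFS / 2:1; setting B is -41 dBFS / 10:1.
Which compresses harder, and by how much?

B, by 3.1 dB

A: 10 dB over, compressed to 5 dB over, so 5 dB of GR.
B: 9 dB over, compressed to 0.9 dB over, so 8.1 dB of GR.
Difference: 3.1 dB in favour of B.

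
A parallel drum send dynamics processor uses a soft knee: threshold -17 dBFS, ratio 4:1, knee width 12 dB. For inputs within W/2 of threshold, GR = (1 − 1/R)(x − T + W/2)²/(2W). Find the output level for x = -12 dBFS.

-15.78125 dBFS

x − T + W/2 = -12 − (-17) + 6 = 11.
GR = (1 − 1/4) × 11² / 24 = 0.75 × 121 / 24 = 3.78125 dB.
Output = -12 − 3.78125 = -15.78125 dBFS.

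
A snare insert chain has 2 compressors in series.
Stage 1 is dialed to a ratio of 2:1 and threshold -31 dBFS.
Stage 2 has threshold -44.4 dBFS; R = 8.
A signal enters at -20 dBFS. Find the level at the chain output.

Stage 1: 11 dB above -31 dBFS, reduced 2:1 to 5.5 dB above → -25.5 dBFS.
Stage 2: -25.5 dBFS is 18.9 dB over -44.4 dBFS; at 8:1 that becomes 2.3625 dB over, giving -42.0375 dBFS.

-42.0375 dBFS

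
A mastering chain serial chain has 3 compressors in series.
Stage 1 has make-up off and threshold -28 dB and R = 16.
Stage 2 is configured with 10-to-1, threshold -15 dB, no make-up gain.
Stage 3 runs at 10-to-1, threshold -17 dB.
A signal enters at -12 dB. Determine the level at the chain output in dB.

-27 dB

Stage 1: -12 dB is 16 dB over -28 dB; at 16:1 that becomes 1 dB over, giving -27 dB.
Stage 2: -27 dB is at or below the -15 dB threshold — no compression; output -27 dB.
Stage 3: -27 dB ≤ -17 dB, so stage 3 doesn't engage; output -27 dB.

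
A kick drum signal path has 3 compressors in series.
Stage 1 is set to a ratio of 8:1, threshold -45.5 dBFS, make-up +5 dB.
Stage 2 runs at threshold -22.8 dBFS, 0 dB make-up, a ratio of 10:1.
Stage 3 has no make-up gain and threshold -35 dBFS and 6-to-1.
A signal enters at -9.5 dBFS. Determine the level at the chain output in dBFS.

-36 dBFS

Stage 1: 36 dB above -45.5 dBFS, reduced 8:1 to 4.5 dB above → -41 dBFS; +5 dB make-up → -36 dBFS.
Stage 2: below threshold (-36 ≤ -22.8); passes unchanged; output -36 dBFS.
Stage 3: -36 dBFS is at or below the -35 dBFS threshold — no compression; output -36 dBFS.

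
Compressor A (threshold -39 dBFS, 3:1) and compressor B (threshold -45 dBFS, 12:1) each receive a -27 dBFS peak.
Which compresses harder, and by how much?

B, by 8.5 dB

A: 12 dB over, compressed to 4 dB over, so 8 dB of GR.
B: 18 dB over, compressed to 1.5 dB over, so 16.5 dB of GR.
B applies 8.5 dB more gain reduction.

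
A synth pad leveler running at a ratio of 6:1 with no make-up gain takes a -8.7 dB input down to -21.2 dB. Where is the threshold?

-23.7 dB

Let T be the threshold. Output overshoot = (input overshoot)/R, so -21.2 − T = (-8.7 − T)/6.
6·(-21.2 − T) = -8.7 − T → 5·T = -127.2 − (-8.7) = -118.5.
T = -118.5/5 = -23.7 dB.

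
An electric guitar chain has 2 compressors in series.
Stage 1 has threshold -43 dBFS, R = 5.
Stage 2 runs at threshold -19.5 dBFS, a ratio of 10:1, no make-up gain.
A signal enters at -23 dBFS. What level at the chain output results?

Stage 1: -23 dBFS is 20 dB over -43 dBFS; at 5:1 that becomes 4 dB over, giving -39 dBFS.
Stage 2: -39 dBFS ≤ -19.5 dBFS, so stage 2 doesn't engage; output -39 dBFS.

-39 dBFS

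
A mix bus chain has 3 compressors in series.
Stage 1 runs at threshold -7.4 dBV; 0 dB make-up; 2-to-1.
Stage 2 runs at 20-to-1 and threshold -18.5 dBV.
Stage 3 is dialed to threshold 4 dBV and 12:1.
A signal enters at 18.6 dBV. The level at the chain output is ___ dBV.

-17.295 dBV

Stage 1: 18.6 dBV is 26 dB over -7.4 dBV; at 2:1 that becomes 13 dB over, giving 5.6 dBV.
Stage 2: 24.1 dB above -18.5 dBV, reduced 20:1 to 1.205 dB above → -17.295 dBV.
Stage 3: below threshold (-17.295 ≤ 4); passes unchanged; output -17.295 dBV.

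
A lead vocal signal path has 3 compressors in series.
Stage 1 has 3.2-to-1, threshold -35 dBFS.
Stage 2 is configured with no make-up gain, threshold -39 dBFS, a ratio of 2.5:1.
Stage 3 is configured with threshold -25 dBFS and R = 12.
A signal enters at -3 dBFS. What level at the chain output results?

-33.4 dBFS

Stage 1: overshoot 32 dB → 32/3.2 = 10 dB → -25 dBFS.
Stage 2: 14 dB above -39 dBFS, reduced 2.5:1 to 5.6 dB above → -33.4 dBFS.
Stage 3: below threshold (-33.4 ≤ -25); passes unchanged; output -33.4 dBFS.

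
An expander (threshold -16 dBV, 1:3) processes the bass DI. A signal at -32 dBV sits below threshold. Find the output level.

Undershoot = (-16) − (-32) = 16 dB.
At 1:3, that expands to 48 dB under threshold.
Output = -16 − 48 = -64 dBV.

-64 dBV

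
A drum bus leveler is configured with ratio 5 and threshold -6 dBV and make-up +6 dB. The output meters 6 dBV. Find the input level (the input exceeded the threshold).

Remove make-up: 6 − 6 = 0 dBV.
Post-compression overshoot = 0 − (-6) = 6 dB.
Input overshoot = R × output overshoot = 30 dB → input = -6 + 30 = 24 dBV.

24 dBV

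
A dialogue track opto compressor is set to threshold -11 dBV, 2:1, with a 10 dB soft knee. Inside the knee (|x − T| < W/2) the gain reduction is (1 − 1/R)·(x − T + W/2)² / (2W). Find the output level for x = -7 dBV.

x − T + W/2 = -7 − (-11) + 5 = 9.
GR = (1 − 1/2) × 9² / 20 = 0.5 × 81 / 20 = 2.025 dB.
Output = -7 − 2.025 = -9.025 dBV.

-9.025 dBV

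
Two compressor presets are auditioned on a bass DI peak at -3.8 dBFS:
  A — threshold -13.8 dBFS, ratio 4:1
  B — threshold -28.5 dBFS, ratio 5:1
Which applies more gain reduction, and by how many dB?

A: overshoot 10 dB → output overshoot 2.5 dB → GR 7.5 dB.
B: overshoot 24.7 dB → output overshoot 4.94 dB → GR 19.76 dB.
B reduces 12.26 dB more.

B, by 12.26 dB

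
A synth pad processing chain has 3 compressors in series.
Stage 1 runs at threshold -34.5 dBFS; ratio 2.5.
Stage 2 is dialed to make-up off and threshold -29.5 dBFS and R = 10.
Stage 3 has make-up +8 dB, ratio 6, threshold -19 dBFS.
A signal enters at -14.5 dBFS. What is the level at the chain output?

-21.2 dBFS

Stage 1: -14.5 dBFS is 20 dB over -34.5 dBFS; at 2.5:1 that becomes 8 dB over, giving -26.5 dBFS.
Stage 2: -26.5 dBFS is 3 dB over -29.5 dBFS; at 10:1 that becomes 0.3 dB over, giving -29.2 dBFS.
Stage 3: -29.2 dBFS ≤ -19 dBFS, so stage 3 doesn't engage; make-up brings it to -21.2 dBFS.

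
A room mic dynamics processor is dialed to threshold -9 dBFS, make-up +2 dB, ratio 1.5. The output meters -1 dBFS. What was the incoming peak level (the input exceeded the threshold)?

0 dBFS

Remove make-up: -1 − 2 = -3 dBFS.
Post-compression overshoot = -3 − (-9) = 6 dB.
Input overshoot = R × output overshoot = 9 dB → input = -9 + 9 = 0 dBFS.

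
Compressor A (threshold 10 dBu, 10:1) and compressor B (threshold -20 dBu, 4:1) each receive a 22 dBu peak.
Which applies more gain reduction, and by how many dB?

B, by 20.7 dB

A: 12 dB over, compressed to 1.2 dB over, so 10.8 dB of GR.
B: 42 dB over, compressed to 10.5 dB over, so 31.5 dB of GR.
B applies 20.7 dB more gain reduction.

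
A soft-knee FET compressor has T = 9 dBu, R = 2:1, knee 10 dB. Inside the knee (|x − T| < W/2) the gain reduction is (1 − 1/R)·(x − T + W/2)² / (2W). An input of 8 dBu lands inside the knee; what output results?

x − T + W/2 = 8 − 9 + 5 = 4.
GR = (1 − 1/2) × 4² / 20 = 0.5 × 16 / 20 = 0.4 dB.
Output = 8 − 0.4 = 7.6 dBu.

7.6 dBu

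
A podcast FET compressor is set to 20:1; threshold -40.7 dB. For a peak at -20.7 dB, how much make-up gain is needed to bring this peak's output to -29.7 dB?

Without make-up, output = threshold + overshoot/20 = -40.7 + 1 = -39.7 dB.
Gap to target: 10 dB.

10 dB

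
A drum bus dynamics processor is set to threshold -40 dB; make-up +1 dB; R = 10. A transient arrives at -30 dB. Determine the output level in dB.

-38 dB

Overshoot: -30 − (-40) = 10 dB.
The 10 dB excess becomes 1 dB after 10:1 reduction.
So the level is -40 + 1 = -39 dB; make-up adds 1 dB, giving -38 dB.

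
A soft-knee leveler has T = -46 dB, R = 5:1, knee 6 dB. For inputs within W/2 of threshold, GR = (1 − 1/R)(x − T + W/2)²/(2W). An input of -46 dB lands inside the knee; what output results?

x − T + W/2 = -46 − (-46) + 3 = 3.
GR = (1 − 1/5) × 3² / 12 = 0.8 × 9 / 12 = 0.6 dB.
Output = -46 − 0.6 = -46.6 dB.

-46.6 dB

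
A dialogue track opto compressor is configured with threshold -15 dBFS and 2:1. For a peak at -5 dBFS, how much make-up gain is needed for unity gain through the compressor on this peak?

5 dB

Overshoot 10 dB → 10/2 = 5 dB after compression, so the compressed level is -15 + 5 = -10 dBFS.
Make-up = target − compressed = -5 − (-10) = 5 dB.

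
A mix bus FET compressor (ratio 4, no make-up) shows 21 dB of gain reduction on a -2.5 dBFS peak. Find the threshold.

Input is 28 dB above T (since output overshoot × R = input overshoot: (-23.5 − T)·4 = -2.5 − T gives T = -30.5 dBFS).
Check: -30.5 + (-2.5 − (-30.5))/4 = -30.5 + 7 = -23.5 dBFS. ✓

-30.5 dBFS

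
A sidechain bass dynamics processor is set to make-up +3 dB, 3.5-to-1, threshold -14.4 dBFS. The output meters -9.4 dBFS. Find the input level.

-7.4 dBFS

Remove make-up: -9.4 − 3 = -12.4 dBFS.
That's 2 dB above the -14.4 dBFS threshold.
Input overshoot = R × output overshoot = 7 dB → input = -14.4 + 7 = -7.4 dBFS.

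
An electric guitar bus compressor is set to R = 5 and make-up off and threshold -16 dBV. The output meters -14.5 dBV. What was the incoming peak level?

-8.5 dBV

Post-compression overshoot = -14.5 − (-16) = 1.5 dB.
Input overshoot = R × output overshoot = 7.5 dB → input = -16 + 7.5 = -8.5 dBV.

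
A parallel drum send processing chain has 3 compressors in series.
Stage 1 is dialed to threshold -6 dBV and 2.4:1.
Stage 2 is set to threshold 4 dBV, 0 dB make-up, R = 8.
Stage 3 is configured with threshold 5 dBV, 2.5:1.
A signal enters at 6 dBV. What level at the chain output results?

-1 dBV

Stage 1: 12 dB above -6 dBV, reduced 2.4:1 to 5 dB above → -1 dBV.
Stage 2: -1 dBV is at or below the 4 dBV threshold — no compression; output -1 dBV.
Stage 3: -1 dBV ≤ 5 dBV, so stage 3 doesn't engage; output -1 dBV.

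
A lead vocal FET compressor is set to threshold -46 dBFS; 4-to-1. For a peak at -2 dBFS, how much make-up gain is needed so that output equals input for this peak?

Overshoot 44 dB → 44/4 = 11 dB after compression, so the compressed level is -46 + 11 = -35 dBFS.
Make-up = target − compressed = -2 − (-35) = 33 dB.

33 dB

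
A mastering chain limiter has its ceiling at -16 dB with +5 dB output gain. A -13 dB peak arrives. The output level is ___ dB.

At ∞:1, everything above -16 dB is held at the ceiling.
Output gain then adds 5 dB: -16 + 5 = -11 dB.

-11 dB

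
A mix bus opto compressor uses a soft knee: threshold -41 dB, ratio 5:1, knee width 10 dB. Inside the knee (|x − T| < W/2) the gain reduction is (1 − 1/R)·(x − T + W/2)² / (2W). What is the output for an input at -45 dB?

x − T + W/2 = -45 − (-41) + 5 = 1.
GR = (1 − 1/5) × 1² / 20 = 0.8 × 1 / 20 = 0.04 dB.
Output = -45 − 0.04 = -45.04 dB.

-45.04 dB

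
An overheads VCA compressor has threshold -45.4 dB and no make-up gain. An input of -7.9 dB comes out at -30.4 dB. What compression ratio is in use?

2.5:1

Input overshoot = -7.9 − (-45.4) = 37.5 dB; output overshoot = -30.4 − (-45.4) = 15 dB.
Ratio = 37.5 / 15 = 2.5.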